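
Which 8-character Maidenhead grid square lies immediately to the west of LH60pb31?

LH60pb21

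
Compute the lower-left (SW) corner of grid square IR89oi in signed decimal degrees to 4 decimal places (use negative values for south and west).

89.3333, -2.8333

Field I=8, R=17: +8·20° lon, +17·10° lat → SW at lon -20°, lat 80°.
Square 8, 9: +8·2° lon, +9·1° lat → SW at lon -4°, lat 89°.
Subsquare o=14, i=8: +14·0.0833333° lon, +8·0.0416667° lat → SW at lon -2.83333°, lat 89.3333°.
latitude 89.3333, longitude -2.8333.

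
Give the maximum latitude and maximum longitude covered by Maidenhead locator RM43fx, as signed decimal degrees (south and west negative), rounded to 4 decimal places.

34.0000, 168.5000

Field R=17, M=12: +17·20° lon, +12·10° lat → SW at lon 160°, lat 30°.
Square 4, 3: +4·2° lon, +3·1° lat → SW at lon 168°, lat 33°.
Subsquare f=5, x=23: +5·0.0833333° lon, +23·0.0416667° lat → SW at lon 168.417°, lat 33.9583°.
Cell spans 0.0833333° lon × 0.0416667° lat. NE corner is SW corner plus one full cell.
latitude 34.0000, longitude 168.5000.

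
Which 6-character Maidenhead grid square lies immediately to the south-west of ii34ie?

Longitude subsquare i = 8; −1 → 7 = h.
Latitude subsquare e = 4; −1 → 3 = d.

II34hd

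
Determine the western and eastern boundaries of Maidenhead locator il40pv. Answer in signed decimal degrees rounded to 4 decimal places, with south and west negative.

Field I=8, L=11: +8·20° lon, +11·10° lat → SW at lon -20°, lat 20°.
Square 4, 0: +4·2° lon, +0·1° lat → SW at lon -12°, lat 20°.
Subsquare p=15, v=21: +15·0.0833333° lon, +21·0.0416667° lat → SW at lon -10.75°, lat 20.875°.
Cell spans 0.0833333° lon × 0.0416667° lat.
west -10.7500, east -10.6667.

-10.7500, -10.6667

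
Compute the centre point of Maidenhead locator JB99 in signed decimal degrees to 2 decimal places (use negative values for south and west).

-70.50, 19.00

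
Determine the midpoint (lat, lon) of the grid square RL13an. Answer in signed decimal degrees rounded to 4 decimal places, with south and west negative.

Field R=17, L=11: +17·20° lon, +11·10° lat → SW at lon 160°, lat 20°.
Square 1, 3: +1·2° lon, +3·1° lat → SW at lon 162°, lat 23°.
Subsquare a=0, n=13: +0·0.0833333° lon, +13·0.0416667° lat → SW at lon 162°, lat 23.5417°.
Cell spans 0.0833333° lon × 0.0416667° lat. Centre is SW corner plus half of each.
latitude 23.5625, longitude 162.0417.

23.5625, 162.0417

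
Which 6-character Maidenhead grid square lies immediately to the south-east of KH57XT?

KH67as

Longitude subsquare x = 23; +1 → 24, wraps to 0 = a, carry into square.
Longitude square 5; +1 → 6.
Latitude subsquare t = 19; −1 → 18 = s.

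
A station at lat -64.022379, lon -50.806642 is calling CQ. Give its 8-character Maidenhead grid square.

GC45ox34

Offset from 180°W / 90°S: lon 129.19336°, lat 25.97762°.
Field: 129.19336/20 → 6 → G, 25.97762/10 → 2 → C; chars GC.
Square: 9.19336/2 → 4, 5.97762/1 → 5; chars 45.
Subsquare: 1.19336/0.0833333 → 14 → o, 0.97762/0.0416667 → 23 → x; chars ox.
Extended square: 0.02669/0.00833333 → 3, 0.01929/0.00416667 → 4; chars 34.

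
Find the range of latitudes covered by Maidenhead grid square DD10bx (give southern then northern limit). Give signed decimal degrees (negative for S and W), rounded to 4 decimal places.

-59.0417, -59.0000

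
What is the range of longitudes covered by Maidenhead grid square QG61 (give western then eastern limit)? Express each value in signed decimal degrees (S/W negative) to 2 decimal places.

152.00, 154.00

Field Q=16, G=6: +16·20° lon, +6·10° lat → SW at lon 140°, lat -30°.
Square 6, 1: +6·2° lon, +1·1° lat → SW at lon 152°, lat -29°.
Cell spans 2° lon × 1° lat.
west 152.00, east 154.00.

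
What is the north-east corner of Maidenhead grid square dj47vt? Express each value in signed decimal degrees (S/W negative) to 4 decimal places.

7.8333, -110.1667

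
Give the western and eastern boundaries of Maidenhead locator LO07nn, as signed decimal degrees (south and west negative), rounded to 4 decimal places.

Field L=11, O=14: +11·20° lon, +14·10° lat → SW at lon 40°, lat 50°.
Square 0, 7: +0·2° lon, +7·1° lat → SW at lon 40°, lat 57°.
Subsquare n=13, n=13: +13·0.0833333° lon, +13·0.0416667° lat → SW at lon 41.0833°, lat 57.5417°.
Cell spans 0.0833333° lon × 0.0416667° lat.
west 41.0833, east 41.1667.

41.0833, 41.1667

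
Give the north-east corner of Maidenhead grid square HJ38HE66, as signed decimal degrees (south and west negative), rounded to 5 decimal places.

8.19583, -33.35833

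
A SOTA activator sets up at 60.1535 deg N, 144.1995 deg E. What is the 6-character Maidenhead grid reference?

QP20cd

Add 180° to longitude and 90° to latitude: 324.1995, 150.1535.
Field: lon ⌊324.1995/20⌋ = 16 → Q; lat ⌊150.1535/10⌋ = 15 → P.
Square: lon ⌊4.1995/2⌋ = 2; lat ⌊0.1535/1⌋ = 0.
Subsquare: lon ⌊0.1995/0.0833333⌋ = 2 → c; lat ⌊0.1535/0.0416667⌋ = 3 → d.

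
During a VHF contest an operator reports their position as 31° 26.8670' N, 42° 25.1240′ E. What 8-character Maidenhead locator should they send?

Add 180° to longitude and 90° to latitude: 222.41873, 121.44778.
Field: lon ⌊222.41873/20⌋ = 11 → L; lat ⌊121.44778/10⌋ = 12 → M.
Square: lon ⌊2.41873/2⌋ = 1; lat ⌊1.44778/1⌋ = 1.
Subsquare: lon ⌊0.41873/0.0833333⌋ = 5 → f; lat ⌊0.44778/0.0416667⌋ = 10 → k.
Extended square: lon ⌊0.00207/0.00833333⌋ = 0; lat ⌊0.03112/0.00416667⌋ = 7.

LM11fk07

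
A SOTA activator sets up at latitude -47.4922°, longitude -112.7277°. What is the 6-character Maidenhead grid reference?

Shift to the Maidenhead origin (180°W, 90°S): lon 67.2723, lat 42.5078.
Field (20°×10°, letters A–R): 67.2723/20 → 3 → D, 42.5078/10 → 4 → E; chars DE.
Square (2°×1°, digits 0–9): 7.2723/2 → 3, 2.5078/1 → 2; chars 32.
Subsquare (5′×2.5′, letters a–x): 1.2723/0.0833333 → 15 → p, 0.5078/0.0416667 → 12 → m; chars pm.

DE32pm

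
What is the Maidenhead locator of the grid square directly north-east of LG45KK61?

Longitude extended square 6; +1 → 7.
Latitude extended square 1; +1 → 2.

LG45kk72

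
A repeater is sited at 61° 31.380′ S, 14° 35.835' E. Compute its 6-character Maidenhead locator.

JC78hl

Offset from 180°W / 90°S: lon 194.5973°, lat 28.4770°.
Field: 194.5973/20 → 9 → J, 28.4770/10 → 2 → C; chars JC.
Square: 14.5973/2 → 7, 8.4770/1 → 8; chars 78.
Subsquare: 0.5973/0.0833333 → 7 → h, 0.4770/0.0416667 → 11 → l; chars hl.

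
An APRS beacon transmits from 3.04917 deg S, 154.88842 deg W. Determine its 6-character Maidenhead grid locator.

BI26nw

Offset from 180°W / 90°S: lon 25.1116°, lat 86.9508°.
Field: 25.1116/20 → 1 → B, 86.9508/10 → 8 → I; chars BI.
Square: 5.1116/2 → 2, 6.9508/1 → 6; chars 26.
Subsquare: 1.1116/0.0833333 → 13 → n, 0.9508/0.0416667 → 22 → w; chars nw.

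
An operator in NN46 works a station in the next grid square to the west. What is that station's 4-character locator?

Longitude square 4; −1 → 3.
The latitude characters are unchanged.

NN36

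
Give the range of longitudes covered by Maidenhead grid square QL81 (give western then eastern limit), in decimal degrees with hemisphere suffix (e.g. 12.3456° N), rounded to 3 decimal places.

156.000° E, 158.000° E

Field Q=16, L=11: +16·20° lon, +11·10° lat → SW at lon 140°, lat 20°.
Square 8, 1: +8·2° lon, +1·1° lat → SW at lon 156°, lat 21°.
Cell spans 2° lon × 1° lat.
west 156.000° E, east 158.000° E.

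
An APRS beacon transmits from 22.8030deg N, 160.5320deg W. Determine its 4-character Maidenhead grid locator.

AL92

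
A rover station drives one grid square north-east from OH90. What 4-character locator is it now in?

PH01

Longitude square 9; +1 → 10, wraps to 0, carry into field.
Longitude field O = 14; +1 → 15 = P.
Latitude square 0; +1 → 1.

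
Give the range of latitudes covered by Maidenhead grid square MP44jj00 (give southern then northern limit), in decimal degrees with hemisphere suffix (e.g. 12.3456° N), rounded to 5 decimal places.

64.37500° N, 64.37917° N

Field M=12, P=15: +12·20° lon, +15·10° lat → SW at lon 60°, lat 60°.
Square 4, 4: +4·2° lon, +4·1° lat → SW at lon 68°, lat 64°.
Subsquare j=9, j=9: +9·0.0833333° lon, +9·0.0416667° lat → SW at lon 68.75°, lat 64.375°.
Extended square 0, 0: +0·0.00833333° lon, +0·0.00416667° lat → SW at lon 68.75°, lat 64.375°.
Cell spans 0.00833333° lon × 0.00416667° lat.
south 64.37500° N, north 64.37917° N.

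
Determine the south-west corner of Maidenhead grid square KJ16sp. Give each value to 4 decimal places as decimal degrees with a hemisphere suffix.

6.6250° N, 23.5000° E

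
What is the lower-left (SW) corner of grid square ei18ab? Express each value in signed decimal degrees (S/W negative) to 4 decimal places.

-1.9583, -98.0000

Field E=4, I=8: +4·20° lon, +8·10° lat → SW at lon -100°, lat -10°.
Square 1, 8: +1·2° lon, +8·1° lat → SW at lon -98°, lat -2°.
Subsquare a=0, b=1: +0·0.0833333° lon, +1·0.0416667° lat → SW at lon -98°, lat -1.95833°.
latitude -1.9583, longitude -98.0000.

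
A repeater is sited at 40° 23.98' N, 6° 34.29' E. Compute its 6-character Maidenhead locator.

JN30gj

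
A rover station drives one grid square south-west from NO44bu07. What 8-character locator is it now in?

NO44au96

Longitude extended square 0; −1 → -1, wraps to 9, carry into subsquare.
Longitude subsquare b = 1; −1 → 0 = a.
Latitude extended square 7; −1 → 6.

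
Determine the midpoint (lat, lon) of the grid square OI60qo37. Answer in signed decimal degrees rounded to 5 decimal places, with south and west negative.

Field O=14, I=8: +14·20° lon, +8·10° lat → SW at lon 100°, lat -10°.
Square 6, 0: +6·2° lon, +0·1° lat → SW at lon 112°, lat -10°.
Subsquare q=16, o=14: +16·0.0833333° lon, +14·0.0416667° lat → SW at lon 113.333°, lat -9.41667°.
Extended square 3, 7: +3·0.00833333° lon, +7·0.00416667° lat → SW at lon 113.358°, lat -9.3875°.
Cell spans 0.00833333° lon × 0.00416667° lat. Centre is SW corner plus half of each.
latitude -9.38542, longitude 113.36250.

-9.38542, 113.36250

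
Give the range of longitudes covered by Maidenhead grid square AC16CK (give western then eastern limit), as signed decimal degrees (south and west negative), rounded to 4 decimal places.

-177.8333, -177.7500

Field A=0, C=2: +0·20° lon, +2·10° lat → SW at lon -180°, lat -70°.
Square 1, 6: +1·2° lon, +6·1° lat → SW at lon -178°, lat -64°.
Subsquare c=2, k=10: +2·0.0833333° lon, +10·0.0416667° lat → SW at lon -177.833°, lat -63.5833°.
Cell spans 0.0833333° lon × 0.0416667° lat.
west -177.8333, east -177.7500.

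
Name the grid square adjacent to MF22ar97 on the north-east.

Longitude extended square 9; +1 → 10, wraps to 0, carry into subsquare.
Longitude subsquare a = 0; +1 → 1 = b.
Latitude extended square 7; +1 → 8.

MF22br08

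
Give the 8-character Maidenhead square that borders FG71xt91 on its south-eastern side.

FG81at00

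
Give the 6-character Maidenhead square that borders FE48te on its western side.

Longitude subsquare t = 19; −1 → 18 = s.
The latitude characters are unchanged.

FE48se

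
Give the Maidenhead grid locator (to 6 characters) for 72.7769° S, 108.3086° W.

DB57uf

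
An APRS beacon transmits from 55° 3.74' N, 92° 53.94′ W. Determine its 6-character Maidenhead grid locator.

EO35nb

Offset from 180°W / 90°S: lon 87.1010°, lat 145.0623°.
Field (20°×10°, letters A–R): lon ⌊87.1010/20⌋ = 4 → E; lat ⌊145.0623/10⌋ = 14 → O.
Square (2°×1°, digits 0–9): lon ⌊7.1010/2⌋ = 3; lat ⌊5.0623/1⌋ = 5.
Subsquare (5′×2.5′, letters a–x): lon ⌊1.1010/0.0833333⌋ = 13 → n; lat ⌊0.0623/0.0416667⌋ = 1 → b.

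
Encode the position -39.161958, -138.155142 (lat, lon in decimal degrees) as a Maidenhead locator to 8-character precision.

CF00wu11

Shift to the Maidenhead origin (180°W, 90°S): lon 41.84486, lat 50.83804.
Field: lon ⌊41.84486/20⌋ = 2 → C; lat ⌊50.83804/10⌋ = 5 → F.
Square: lon ⌊1.84486/2⌋ = 0; lat ⌊0.83804/1⌋ = 0.
Subsquare: lon ⌊1.84486/0.0833333⌋ = 22 → w; lat ⌊0.83804/0.0416667⌋ = 20 → u.
Extended square: lon ⌊0.01152/0.00833333⌋ = 1; lat ⌊0.00471/0.00416667⌋ = 1.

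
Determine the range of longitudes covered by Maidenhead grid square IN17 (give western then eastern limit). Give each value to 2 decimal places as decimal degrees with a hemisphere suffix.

18.00° W, 16.00° W

Field I=8, N=13: +8·20° lon, +13·10° lat → SW at lon -20°, lat 40°.
Square 1, 7: +1·2° lon, +7·1° lat → SW at lon -18°, lat 47°.
Cell spans 2° lon × 1° lat.
west 18.00° W, east 16.00° W.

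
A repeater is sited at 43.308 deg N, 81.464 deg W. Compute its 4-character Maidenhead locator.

Shift to the Maidenhead origin (180°W, 90°S): lon 98.54, lat 133.31.
Field (20°×10°, letters A–R): 98.54/20 → 4 → E, 133.31/10 → 13 → N; chars EN.
Square (2°×1°, digits 0–9): 18.54/2 → 9, 3.31/1 → 3; chars 93.

EN93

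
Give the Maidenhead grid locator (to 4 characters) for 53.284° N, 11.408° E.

JO53

Add 180° to longitude and 90° to latitude: 191.41, 143.28.
Field (20°×10°, letters A–R): lon ⌊191.41/20⌋ = 9 → J; lat ⌊143.28/10⌋ = 14 → O.
Square (2°×1°, digits 0–9): lon ⌊11.41/2⌋ = 5; lat ⌊3.28/1⌋ = 3.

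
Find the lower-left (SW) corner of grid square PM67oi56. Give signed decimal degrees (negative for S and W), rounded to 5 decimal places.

37.35833, 133.20833

Field P=15, M=12: +15·20° lon, +12·10° lat → SW at lon 120°, lat 30°.
Square 6, 7: +6·2° lon, +7·1° lat → SW at lon 132°, lat 37°.
Subsquare o=14, i=8: +14·0.0833333° lon, +8·0.0416667° lat → SW at lon 133.167°, lat 37.3333°.
Extended square 5, 6: +5·0.00833333° lon, +6·0.00416667° lat → SW at lon 133.208°, lat 37.3583°.
latitude 37.35833, longitude 133.20833.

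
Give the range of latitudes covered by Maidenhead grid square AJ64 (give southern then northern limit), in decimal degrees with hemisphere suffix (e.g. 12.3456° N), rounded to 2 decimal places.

4.00° N, 5.00° N

Field A=0, J=9: +0·20° lon, +9·10° lat → SW at lon -180°, lat 0°.
Square 6, 4: +6·2° lon, +4·1° lat → SW at lon -168°, lat 4°.
Cell spans 2° lon × 1° lat.
south 4.00° N, north 5.00° N.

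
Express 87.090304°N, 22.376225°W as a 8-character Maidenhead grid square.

HR87tc41

Add 180° to longitude and 90° to latitude: 157.62377, 177.09030.
Field: 157.62377/20 → 7 → H, 177.09030/10 → 17 → R; chars HR.
Square: 17.62377/2 → 8, 7.09030/1 → 7; chars 87.
Subsquare: 1.62377/0.0833333 → 19 → t, 0.09030/0.0416667 → 2 → c; chars tc.
Extended square: 0.04044/0.00833333 → 4, 0.00697/0.00416667 → 1; chars 41.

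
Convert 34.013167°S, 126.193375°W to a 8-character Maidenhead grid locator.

CF65vx66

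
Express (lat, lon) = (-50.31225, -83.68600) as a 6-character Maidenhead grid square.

ED89dq

Offset from 180°W / 90°S: lon 96.3140°, lat 39.6878°.
Field: 96.3140/20 → 4 → E, 39.6878/10 → 3 → D; chars ED.
Square: 16.3140/2 → 8, 9.6878/1 → 9; chars 89.
Subsquare: 0.3140/0.0833333 → 3 → d, 0.6878/0.0416667 → 16 → q; chars dq.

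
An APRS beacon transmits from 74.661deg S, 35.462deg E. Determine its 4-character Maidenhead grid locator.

Offset from 180°W / 90°S: lon 215.46°, lat 15.34°.
Field: 215.46/20 → 10 → K, 15.34/10 → 1 → B; chars KB.
Square: 15.46/2 → 7, 5.34/1 → 5; chars 75.

KB75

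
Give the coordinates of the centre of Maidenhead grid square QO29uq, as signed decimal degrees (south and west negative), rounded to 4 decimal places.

59.6875, 145.7083

Field Q=16, O=14: +16·20° lon, +14·10° lat → SW at lon 140°, lat 50°.
Square 2, 9: +2·2° lon, +9·1° lat → SW at lon 144°, lat 59°.
Subsquare u=20, q=16: +20·0.0833333° lon, +16·0.0416667° lat → SW at lon 145.667°, lat 59.6667°.
Cell spans 0.0833333° lon × 0.0416667° lat. Centre is SW corner plus half of each.
latitude 59.6875, longitude 145.7083.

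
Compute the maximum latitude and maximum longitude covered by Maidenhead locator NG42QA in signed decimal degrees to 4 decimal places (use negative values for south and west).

-27.9583, 89.4167

Field N=13, G=6: +13·20° lon, +6·10° lat → SW at lon 80°, lat -30°.
Square 4, 2: +4·2° lon, +2·1° lat → SW at lon 88°, lat -28°.
Subsquare q=16, a=0: +16·0.0833333° lon, +0·0.0416667° lat → SW at lon 89.3333°, lat -28°.
Cell spans 0.0833333° lon × 0.0416667° lat. NE corner is SW corner plus one full cell.
latitude -27.9583, longitude 89.4167.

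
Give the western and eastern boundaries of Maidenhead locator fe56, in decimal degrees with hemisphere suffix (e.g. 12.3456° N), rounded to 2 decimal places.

Field F=5, E=4: +5·20° lon, +4·10° lat → SW at lon -80°, lat -50°.
Square 5, 6: +5·2° lon, +6·1° lat → SW at lon -70°, lat -44°.
Cell spans 2° lon × 1° lat.
west 70.00° W, east 68.00° W.

70.00° W, 68.00° W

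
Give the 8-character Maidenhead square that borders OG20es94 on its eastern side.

Longitude extended square 9; +1 → 10, wraps to 0, carry into subsquare.
Longitude subsquare e = 4; +1 → 5 = f.
The latitude characters are unchanged.

OG20fs04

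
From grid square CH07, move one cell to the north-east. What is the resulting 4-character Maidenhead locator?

Longitude square 0; +1 → 1.
Latitude square 7; +1 → 8.

CH18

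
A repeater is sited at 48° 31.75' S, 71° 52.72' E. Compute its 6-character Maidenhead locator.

ME51wl

Shift to the Maidenhead origin (180°W, 90°S): lon 251.8787, lat 41.4708.
Field: 251.8787/20 → 12 → M, 41.4708/10 → 4 → E; chars ME.
Square: 11.8787/2 → 5, 1.4708/1 → 1; chars 51.
Subsquare: 1.8787/0.0833333 → 22 → w, 0.4708/0.0416667 → 11 → l; chars wl.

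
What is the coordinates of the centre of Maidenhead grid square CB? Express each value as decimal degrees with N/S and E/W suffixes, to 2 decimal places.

Field C=2, B=1: +2·20° lon, +1·10° lat → SW at lon -140°, lat -80°.
Cell spans 20° lon × 10° lat. Centre is SW corner plus half of each.
latitude 75.00° S, longitude 130.00° W.

75.00° S, 130.00° W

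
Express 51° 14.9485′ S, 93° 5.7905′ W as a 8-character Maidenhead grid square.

ED38ks80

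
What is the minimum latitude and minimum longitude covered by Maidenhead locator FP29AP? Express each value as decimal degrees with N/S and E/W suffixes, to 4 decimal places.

Field F=5, P=15: +5·20° lon, +15·10° lat → SW at lon -80°, lat 60°.
Square 2, 9: +2·2° lon, +9·1° lat → SW at lon -76°, lat 69°.
Subsquare a=0, p=15: +0·0.0833333° lon, +15·0.0416667° lat → SW at lon -76°, lat 69.625°.
latitude 69.6250° N, longitude 76.0000° W.

69.6250° N, 76.0000° W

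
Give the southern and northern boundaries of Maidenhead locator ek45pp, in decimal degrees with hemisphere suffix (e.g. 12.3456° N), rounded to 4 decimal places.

15.6250° N, 15.6667° N

Field E=4, K=10: +4·20° lon, +10·10° lat → SW at lon -100°, lat 10°.
Square 4, 5: +4·2° lon, +5·1° lat → SW at lon -92°, lat 15°.
Subsquare p=15, p=15: +15·0.0833333° lon, +15·0.0416667° lat → SW at lon -90.75°, lat 15.625°.
Cell spans 0.0833333° lon × 0.0416667° lat.
south 15.6250° N, north 15.6667° N.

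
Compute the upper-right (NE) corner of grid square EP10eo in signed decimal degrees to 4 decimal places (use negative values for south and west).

Field E=4, P=15: +4·20° lon, +15·10° lat → SW at lon -100°, lat 60°.
Square 1, 0: +1·2° lon, +0·1° lat → SW at lon -98°, lat 60°.
Subsquare e=4, o=14: +4·0.0833333° lon, +14·0.0416667° lat → SW at lon -97.6667°, lat 60.5833°.
Cell spans 0.0833333° lon × 0.0416667° lat. NE corner is SW corner plus one full cell.
latitude 60.6250, longitude -97.5833.

60.6250, -97.5833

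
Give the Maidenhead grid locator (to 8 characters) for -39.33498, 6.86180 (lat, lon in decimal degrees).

JF30kp39

Offset from 180°W / 90°S: lon 186.86180°, lat 50.66502°.
Field: lon ⌊186.86180/20⌋ = 9 → J; lat ⌊50.66502/10⌋ = 5 → F.
Square: lon ⌊6.86180/2⌋ = 3; lat ⌊0.66502/1⌋ = 0.
Subsquare: lon ⌊0.86180/0.0833333⌋ = 10 → k; lat ⌊0.66502/0.0416667⌋ = 15 → p.
Extended square: lon ⌊0.02847/0.00833333⌋ = 3; lat ⌊0.04002/0.00416667⌋ = 9.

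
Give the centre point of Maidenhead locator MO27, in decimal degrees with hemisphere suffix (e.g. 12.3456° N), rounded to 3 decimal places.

Field M=12, O=14: +12·20° lon, +14·10° lat → SW at lon 60°, lat 50°.
Square 2, 7: +2·2° lon, +7·1° lat → SW at lon 64°, lat 57°.
Cell spans 2° lon × 1° lat. Centre is SW corner plus half of each.
latitude 57.500° N, longitude 65.000° E.

57.500° N, 65.000° E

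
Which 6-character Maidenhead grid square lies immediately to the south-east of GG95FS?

GG95gr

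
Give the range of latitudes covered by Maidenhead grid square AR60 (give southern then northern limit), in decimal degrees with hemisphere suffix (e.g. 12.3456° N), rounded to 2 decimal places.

80.00° N, 81.00° N

Field A=0, R=17: +0·20° lon, +17·10° lat → SW at lon -180°, lat 80°.
Square 6, 0: +6·2° lon, +0·1° lat → SW at lon -168°, lat 80°.
Cell spans 2° lon × 1° lat.
south 80.00° N, north 81.00° N.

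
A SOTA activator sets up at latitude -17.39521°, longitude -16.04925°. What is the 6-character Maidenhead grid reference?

IH12xo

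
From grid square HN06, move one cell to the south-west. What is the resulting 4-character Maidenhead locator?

Longitude square 0; −1 → -1, wraps to 9, carry into field.
Longitude field H = 7; −1 → 6 = G.
Latitude square 6; −1 → 5.

GN95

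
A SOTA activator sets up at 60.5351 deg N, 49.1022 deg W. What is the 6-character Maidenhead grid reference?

Shift to the Maidenhead origin (180°W, 90°S): lon 130.8978, lat 150.5351.
Field (20°×10°, letters A–R): lon ⌊130.8978/20⌋ = 6 → G; lat ⌊150.5351/10⌋ = 15 → P.
Square (2°×1°, digits 0–9): lon ⌊10.8978/2⌋ = 5; lat ⌊0.5351/1⌋ = 0.
Subsquare (5′×2.5′, letters a–x): lon ⌊0.8978/0.0833333⌋ = 10 → k; lat ⌊0.5351/0.0416667⌋ = 12 → m.

GP50km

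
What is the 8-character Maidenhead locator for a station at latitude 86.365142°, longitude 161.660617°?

Add 180° to longitude and 90° to latitude: 341.66062, 176.36514.
Field: 341.66062/20 → 17 → R, 176.36514/10 → 17 → R; chars RR.
Square: 1.66062/2 → 0, 6.36514/1 → 6; chars 06.
Subsquare: 1.66062/0.0833333 → 19 → t, 0.36514/0.0416667 → 8 → i; chars ti.
Extended square: 0.07728/0.00833333 → 9, 0.03181/0.00416667 → 7; chars 97.

RR06ti97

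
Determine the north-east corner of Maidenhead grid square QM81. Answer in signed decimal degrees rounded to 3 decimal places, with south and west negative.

32.000, 158.000

Field Q=16, M=12: +16·20° lon, +12·10° lat → SW at lon 140°, lat 30°.
Square 8, 1: +8·2° lon, +1·1° lat → SW at lon 156°, lat 31°.
Cell spans 2° lon × 1° lat. NE corner is SW corner plus one full cell.
latitude 32.000, longitude 158.000.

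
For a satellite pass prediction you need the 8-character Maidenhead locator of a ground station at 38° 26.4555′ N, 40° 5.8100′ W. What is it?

Offset from 180°W / 90°S: lon 139.90317°, lat 128.44092°.
Field: lon ⌊139.90317/20⌋ = 6 → G; lat ⌊128.44092/10⌋ = 12 → M.
Square: lon ⌊19.90317/2⌋ = 9; lat ⌊8.44092/1⌋ = 8.
Subsquare: lon ⌊1.90317/0.0833333⌋ = 22 → w; lat ⌊0.44092/0.0416667⌋ = 10 → k.
Extended square: lon ⌊0.06983/0.00833333⌋ = 8; lat ⌊0.02426/0.00416667⌋ = 5.

GM98wk85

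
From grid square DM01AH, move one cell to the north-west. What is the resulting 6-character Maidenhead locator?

CM91xi

Longitude subsquare a = 0; −1 → -1, wraps to 23 = x, carry into square.
Longitude square 0; −1 → -1, wraps to 9, carry into field.
Longitude field D = 3; −1 → 2 = C.
Latitude subsquare h = 7; +1 → 8 = i.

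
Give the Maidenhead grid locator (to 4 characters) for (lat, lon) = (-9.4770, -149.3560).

BI50

Offset from 180°W / 90°S: lon 30.64°, lat 80.52°.
Field: lon ⌊30.64/20⌋ = 1 → B; lat ⌊80.52/10⌋ = 8 → I.
Square: lon ⌊10.64/2⌋ = 5; lat ⌊0.52/1⌋ = 0.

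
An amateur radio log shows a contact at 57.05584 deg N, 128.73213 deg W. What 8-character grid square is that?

CO57pb23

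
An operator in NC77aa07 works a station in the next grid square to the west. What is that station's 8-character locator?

NC67xa97

Longitude extended square 0; −1 → -1, wraps to 9, carry into subsquare.
Longitude subsquare a = 0; −1 → -1, wraps to 23 = x, carry into square.
Longitude square 7; −1 → 6.
The latitude characters are unchanged.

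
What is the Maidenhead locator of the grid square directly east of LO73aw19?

LO73aw29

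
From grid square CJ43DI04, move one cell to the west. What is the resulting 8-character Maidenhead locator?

CJ43ci94

Longitude extended square 0; −1 → -1, wraps to 9, carry into subsquare.
Longitude subsquare d = 3; −1 → 2 = c.
The latitude characters are unchanged.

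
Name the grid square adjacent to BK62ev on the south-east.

BK62fu

Longitude subsquare e = 4; +1 → 5 = f.
Latitude subsquare v = 21; −1 → 20 = u.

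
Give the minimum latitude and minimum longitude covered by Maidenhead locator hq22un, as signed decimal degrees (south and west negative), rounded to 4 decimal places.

72.5417, -34.3333

Field H=7, Q=16: +7·20° lon, +16·10° lat → SW at lon -40°, lat 70°.
Square 2, 2: +2·2° lon, +2·1° lat → SW at lon -36°, lat 72°.
Subsquare u=20, n=13: +20·0.0833333° lon, +13·0.0416667° lat → SW at lon -34.3333°, lat 72.5417°.
latitude 72.5417, longitude -34.3333.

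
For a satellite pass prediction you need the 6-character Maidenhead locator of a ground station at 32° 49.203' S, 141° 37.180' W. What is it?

BF97ee

Add 180° to longitude and 90° to latitude: 38.3803, 57.1799.
Field: lon ⌊38.3803/20⌋ = 1 → B; lat ⌊57.1799/10⌋ = 5 → F.
Square: lon ⌊18.3803/2⌋ = 9; lat ⌊7.1799/1⌋ = 7.
Subsquare: lon ⌊0.3803/0.0833333⌋ = 4 → e; lat ⌊0.1799/0.0416667⌋ = 4 → e.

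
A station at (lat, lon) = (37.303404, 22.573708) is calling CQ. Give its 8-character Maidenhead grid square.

Shift to the Maidenhead origin (180°W, 90°S): lon 202.57371, lat 127.30340.
Field: 202.57371/20 → 10 → K, 127.30340/10 → 12 → M; chars KM.
Square: 2.57371/2 → 1, 7.30340/1 → 7; chars 17.
Subsquare: 0.57371/0.0833333 → 6 → g, 0.30340/0.0416667 → 7 → h; chars gh.
Extended square: 0.07371/0.00833333 → 8, 0.01174/0.00416667 → 2; chars 82.

KM17gh82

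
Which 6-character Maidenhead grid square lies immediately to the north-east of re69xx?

RF70aa

Longitude subsquare x = 23; +1 → 24, wraps to 0 = a, carry into square.
Longitude square 6; +1 → 7.
Latitude subsquare x = 23; +1 → 24, wraps to 0 = a, carry into square.
Latitude square 9; +1 → 10, wraps to 0, carry into field.
Latitude field E = 4; +1 → 5 = F.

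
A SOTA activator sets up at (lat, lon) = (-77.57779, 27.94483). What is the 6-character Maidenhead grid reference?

Shift to the Maidenhead origin (180°W, 90°S): lon 207.9448, lat 12.4222.
Field (20°×10°, letters A–R): lon ⌊207.9448/20⌋ = 10 → K; lat ⌊12.4222/10⌋ = 1 → B.
Square (2°×1°, digits 0–9): lon ⌊7.9448/2⌋ = 3; lat ⌊2.4222/1⌋ = 2.
Subsquare (5′×2.5′, letters a–x): lon ⌊1.9448/0.0833333⌋ = 23 → x; lat ⌊0.4222/0.0416667⌋ = 10 → k.

KB32xk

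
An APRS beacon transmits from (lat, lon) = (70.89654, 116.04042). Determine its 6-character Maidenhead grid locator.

OQ80av

Add 180° to longitude and 90° to latitude: 296.0404, 160.8965.
Field (20°×10°, letters A–R): 296.0404/20 → 14 → O, 160.8965/10 → 16 → Q; chars OQ.
Square (2°×1°, digits 0–9): 16.0404/2 → 8, 0.8965/1 → 0; chars 80.
Subsquare (5′×2.5′, letters a–x): 0.0404/0.0833333 → 0 → a, 0.8965/0.0416667 → 21 → v; chars av.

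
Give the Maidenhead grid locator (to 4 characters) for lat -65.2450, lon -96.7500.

Add 180° to longitude and 90° to latitude: 83.25, 24.75.
Field: lon ⌊83.25/20⌋ = 4 → E; lat ⌊24.75/10⌋ = 2 → C.
Square: lon ⌊3.25/2⌋ = 1; lat ⌊4.75/1⌋ = 4.

EC14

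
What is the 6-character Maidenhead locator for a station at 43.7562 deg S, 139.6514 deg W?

CE06ef

Add 180° to longitude and 90° to latitude: 40.3486, 46.2438.
Field (20°×10°, letters A–R): 40.3486/20 → 2 → C, 46.2438/10 → 4 → E; chars CE.
Square (2°×1°, digits 0–9): 0.3486/2 → 0, 6.2438/1 → 6; chars 06.
Subsquare (5′×2.5′, letters a–x): 0.3486/0.0833333 → 4 → e, 0.2438/0.0416667 → 5 → f; chars ef.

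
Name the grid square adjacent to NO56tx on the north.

Latitude subsquare x = 23; +1 → 24, wraps to 0 = a, carry into square.
Latitude square 6; +1 → 7.
The longitude characters are unchanged.

NO57ta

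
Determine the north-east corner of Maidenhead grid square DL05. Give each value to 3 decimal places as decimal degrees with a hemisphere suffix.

26.000° N, 118.000° W

Field D=3, L=11: +3·20° lon, +11·10° lat → SW at lon -120°, lat 20°.
Square 0, 5: +0·2° lon, +5·1° lat → SW at lon -120°, lat 25°.
Cell spans 2° lon × 1° lat. NE corner is SW corner plus one full cell.
latitude 26.000° N, longitude 118.000° W.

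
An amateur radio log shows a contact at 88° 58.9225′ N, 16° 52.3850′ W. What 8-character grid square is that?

Shift to the Maidenhead origin (180°W, 90°S): lon 163.12692, lat 178.98204.
Field: 163.12692/20 → 8 → I, 178.98204/10 → 17 → R; chars IR.
Square: 3.12692/2 → 1, 8.98204/1 → 8; chars 18.
Subsquare: 1.12692/0.0833333 → 13 → n, 0.98204/0.0416667 → 23 → x; chars nx.
Extended square: 0.04358/0.00833333 → 5, 0.02371/0.00416667 → 5; chars 55.

IR18nx55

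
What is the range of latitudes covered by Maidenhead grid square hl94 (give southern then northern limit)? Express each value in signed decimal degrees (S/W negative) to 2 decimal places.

Field H=7, L=11: +7·20° lon, +11·10° lat → SW at lon -40°, lat 20°.
Square 9, 4: +9·2° lon, +4·1° lat → SW at lon -22°, lat 24°.
Cell spans 2° lon × 1° lat.
south 24.00, north 25.00.

24.00, 25.00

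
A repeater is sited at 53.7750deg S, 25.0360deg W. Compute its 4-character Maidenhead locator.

HD76

Shift to the Maidenhead origin (180°W, 90°S): lon 154.96, lat 36.23.
Field (20°×10°, letters A–R): 154.96/20 → 7 → H, 36.23/10 → 3 → D; chars HD.
Square (2°×1°, digits 0–9): 14.96/2 → 7, 6.23/1 → 6; chars 76.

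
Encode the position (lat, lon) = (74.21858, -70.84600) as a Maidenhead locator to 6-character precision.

FQ44nf

Add 180° to longitude and 90° to latitude: 109.1540, 164.2186.
Field: lon ⌊109.1540/20⌋ = 5 → F; lat ⌊164.2186/10⌋ = 16 → Q.
Square: lon ⌊9.1540/2⌋ = 4; lat ⌊4.2186/1⌋ = 4.
Subsquare: lon ⌊1.1540/0.0833333⌋ = 13 → n; lat ⌊0.2186/0.0416667⌋ = 5 → f.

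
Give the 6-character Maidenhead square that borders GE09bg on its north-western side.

GE09ah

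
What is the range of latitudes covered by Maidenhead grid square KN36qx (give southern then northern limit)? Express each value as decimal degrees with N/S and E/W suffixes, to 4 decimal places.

46.9583° N, 47.0000° N

Field K=10, N=13: +10·20° lon, +13·10° lat → SW at lon 20°, lat 40°.
Square 3, 6: +3·2° lon, +6·1° lat → SW at lon 26°, lat 46°.
Subsquare q=16, x=23: +16·0.0833333° lon, +23·0.0416667° lat → SW at lon 27.3333°, lat 46.9583°.
Cell spans 0.0833333° lon × 0.0416667° lat.
south 46.9583° N, north 47.0000° N.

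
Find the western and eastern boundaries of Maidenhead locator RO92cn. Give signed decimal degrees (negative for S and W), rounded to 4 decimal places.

Field R=17, O=14: +17·20° lon, +14·10° lat → SW at lon 160°, lat 50°.
Square 9, 2: +9·2° lon, +2·1° lat → SW at lon 178°, lat 52°.
Subsquare c=2, n=13: +2·0.0833333° lon, +13·0.0416667° lat → SW at lon 178.167°, lat 52.5417°.
Cell spans 0.0833333° lon × 0.0416667° lat.
west 178.1667, east 178.2500.

178.1667, 178.2500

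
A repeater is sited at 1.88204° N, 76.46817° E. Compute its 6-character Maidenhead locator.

MJ81fv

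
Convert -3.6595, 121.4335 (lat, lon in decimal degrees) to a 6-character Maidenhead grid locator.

Add 180° to longitude and 90° to latitude: 301.4335, 86.3405.
Field (20°×10°, letters A–R): 301.4335/20 → 15 → P, 86.3405/10 → 8 → I; chars PI.
Square (2°×1°, digits 0–9): 1.4335/2 → 0, 6.3405/1 → 6; chars 06.
Subsquare (5′×2.5′, letters a–x): 1.4335/0.0833333 → 17 → r, 0.3405/0.0416667 → 8 → i; chars ri.

PI06ri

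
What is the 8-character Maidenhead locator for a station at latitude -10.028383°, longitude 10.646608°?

JH59hx73

Add 180° to longitude and 90° to latitude: 190.64661, 79.97162.
Field: lon ⌊190.64661/20⌋ = 9 → J; lat ⌊79.97162/10⌋ = 7 → H.
Square: lon ⌊10.64661/2⌋ = 5; lat ⌊9.97162/1⌋ = 9.
Subsquare: lon ⌊0.64661/0.0833333⌋ = 7 → h; lat ⌊0.97162/0.0416667⌋ = 23 → x.
Extended square: lon ⌊0.06327/0.00833333⌋ = 7; lat ⌊0.01328/0.00416667⌋ = 3.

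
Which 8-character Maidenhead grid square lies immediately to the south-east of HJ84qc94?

Longitude extended square 9; +1 → 10, wraps to 0, carry into subsquare.
Longitude subsquare q = 16; +1 → 17 = r.
Latitude extended square 4; −1 → 3.

HJ84rc03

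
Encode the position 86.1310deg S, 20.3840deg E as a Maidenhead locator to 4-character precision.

Offset from 180°W / 90°S: lon 200.38°, lat 3.87°.
Field: lon ⌊200.38/20⌋ = 10 → K; lat ⌊3.87/10⌋ = 0 → A.
Square: lon ⌊0.38/2⌋ = 0; lat ⌊3.87/1⌋ = 3.

KA03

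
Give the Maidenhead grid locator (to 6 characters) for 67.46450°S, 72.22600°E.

Shift to the Maidenhead origin (180°W, 90°S): lon 252.2260, lat 22.5355.
Field (20°×10°, letters A–R): lon ⌊252.2260/20⌋ = 12 → M; lat ⌊22.5355/10⌋ = 2 → C.
Square (2°×1°, digits 0–9): lon ⌊12.2260/2⌋ = 6; lat ⌊2.5355/1⌋ = 2.
Subsquare (5′×2.5′, letters a–x): lon ⌊0.2260/0.0833333⌋ = 2 → c; lat ⌊0.5355/0.0416667⌋ = 12 → m.

MC62cm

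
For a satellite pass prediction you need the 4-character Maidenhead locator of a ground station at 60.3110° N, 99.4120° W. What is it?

EP00

Offset from 180°W / 90°S: lon 80.59°, lat 150.31°.
Field (20°×10°, letters A–R): lon ⌊80.59/20⌋ = 4 → E; lat ⌊150.31/10⌋ = 15 → P.
Square (2°×1°, digits 0–9): lon ⌊0.59/2⌋ = 0; lat ⌊0.31/1⌋ = 0.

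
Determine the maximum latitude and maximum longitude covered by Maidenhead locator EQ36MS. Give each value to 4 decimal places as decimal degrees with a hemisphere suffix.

76.7917° N, 92.9167° W

Field E=4, Q=16: +4·20° lon, +16·10° lat → SW at lon -100°, lat 70°.
Square 3, 6: +3·2° lon, +6·1° lat → SW at lon -94°, lat 76°.
Subsquare m=12, s=18: +12·0.0833333° lon, +18·0.0416667° lat → SW at lon -93°, lat 76.75°.
Cell spans 0.0833333° lon × 0.0416667° lat. NE corner is SW corner plus one full cell.
latitude 76.7917° N, longitude 92.9167° W.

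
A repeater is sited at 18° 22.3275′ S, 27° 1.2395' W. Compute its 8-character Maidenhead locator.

Offset from 180°W / 90°S: lon 152.97934°, lat 71.62788°.
Field (20°×10°, letters A–R): 152.97934/20 → 7 → H, 71.62788/10 → 7 → H; chars HH.
Square (2°×1°, digits 0–9): 12.97934/2 → 6, 1.62788/1 → 1; chars 61.
Subsquare (5′×2.5′, letters a–x): 0.97934/0.0833333 → 11 → l, 0.62788/0.0416667 → 15 → p; chars lp.
Extended square (30″×15″, digits 0–9): 0.06268/0.00833333 → 7, 0.00288/0.00416667 → 0; chars 70.

HH61lp70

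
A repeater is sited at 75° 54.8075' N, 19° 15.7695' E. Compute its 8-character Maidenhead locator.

JQ95pv19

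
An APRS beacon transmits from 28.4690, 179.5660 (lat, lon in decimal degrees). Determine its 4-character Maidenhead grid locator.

RL98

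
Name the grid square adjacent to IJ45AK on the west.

Longitude subsquare a = 0; −1 → -1, wraps to 23 = x, carry into square.
Longitude square 4; −1 → 3.
The latitude characters are unchanged.

IJ35xk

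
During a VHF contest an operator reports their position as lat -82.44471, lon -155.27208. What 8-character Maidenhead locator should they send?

BA27in73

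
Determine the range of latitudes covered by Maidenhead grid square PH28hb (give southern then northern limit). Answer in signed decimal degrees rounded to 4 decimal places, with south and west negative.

Field P=15, H=7: +15·20° lon, +7·10° lat → SW at lon 120°, lat -20°.
Square 2, 8: +2·2° lon, +8·1° lat → SW at lon 124°, lat -12°.
Subsquare h=7, b=1: +7·0.0833333° lon, +1·0.0416667° lat → SW at lon 124.583°, lat -11.9583°.
Cell spans 0.0833333° lon × 0.0416667° lat.
south -11.9583, north -11.9167.

-11.9583, -11.9167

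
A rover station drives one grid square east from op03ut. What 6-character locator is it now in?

Longitude subsquare u = 20; +1 → 21 = v.
The latitude characters are unchanged.

OP03vt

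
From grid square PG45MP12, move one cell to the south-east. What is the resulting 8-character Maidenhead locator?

PG45mp21

Longitude extended square 1; +1 → 2.
Latitude extended square 2; −1 → 1.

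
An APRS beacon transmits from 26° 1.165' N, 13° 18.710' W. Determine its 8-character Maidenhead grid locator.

Add 180° to longitude and 90° to latitude: 166.68817, 116.01942.
Field: 166.68817/20 → 8 → I, 116.01942/10 → 11 → L; chars IL.
Square: 6.68817/2 → 3, 6.01942/1 → 6; chars 36.
Subsquare: 0.68817/0.0833333 → 8 → i, 0.01942/0.0416667 → 0 → a; chars ia.
Extended square: 0.02150/0.00833333 → 2, 0.01942/0.00416667 → 4; chars 24.

IL36ia24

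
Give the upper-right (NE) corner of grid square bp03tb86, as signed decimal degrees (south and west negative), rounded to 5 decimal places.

63.07083, -158.34167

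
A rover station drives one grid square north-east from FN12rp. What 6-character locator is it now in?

FN12sq

Longitude subsquare r = 17; +1 → 18 = s.
Latitude subsquare p = 15; +1 → 16 = q.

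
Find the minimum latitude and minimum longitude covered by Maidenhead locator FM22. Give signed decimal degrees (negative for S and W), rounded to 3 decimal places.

Field F=5, M=12: +5·20° lon, +12·10° lat → SW at lon -80°, lat 30°.
Square 2, 2: +2·2° lon, +2·1° lat → SW at lon -76°, lat 32°.
latitude 32.000, longitude -76.000.

32.000, -76.000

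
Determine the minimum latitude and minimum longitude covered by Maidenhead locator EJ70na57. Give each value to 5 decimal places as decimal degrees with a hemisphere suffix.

0.02917° N, 84.87500° W

Field E=4, J=9: +4·20° lon, +9·10° lat → SW at lon -100°, lat 0°.
Square 7, 0: +7·2° lon, +0·1° lat → SW at lon -86°, lat 0°.
Subsquare n=13, a=0: +13·0.0833333° lon, +0·0.0416667° lat → SW at lon -84.9167°, lat 0°.
Extended square 5, 7: +5·0.00833333° lon, +7·0.00416667° lat → SW at lon -84.875°, lat 0.0291667°.
latitude 0.02917° N, longitude 84.87500° W.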